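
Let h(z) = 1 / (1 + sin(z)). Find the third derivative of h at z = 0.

Expand as Σ (-1)^k u^k with u equal to the inner function's series.
The coefficient of z^3 in the expansion is -5/6, so h′′′(0) = 3! * (-5/6) = -5.

-5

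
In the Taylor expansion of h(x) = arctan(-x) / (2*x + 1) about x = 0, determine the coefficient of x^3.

Multiply the numerator's expansion by the denominator's geometric series.
So c_3 = h′′′(0)/3! = -11/3.

-11/3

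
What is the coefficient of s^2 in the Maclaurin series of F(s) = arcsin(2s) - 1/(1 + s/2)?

Expand each term separately and add.
F(0) = -1
F′(0) = 5/2
F′′(0) = -1/2
So c_2 = F′′(0)/2! = -1/4.

-1/4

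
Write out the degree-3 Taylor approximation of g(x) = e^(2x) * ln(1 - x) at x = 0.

Multiply the two series term by term and collect like powers.
g(0) = 0
g′(0) = -1
g′′(0) = -5
g′′′(0) = -20
Then c_k = g^(k)(0)/k! gives each Taylor coefficient.

-10*x^3/3 - 5*x^2/2 - x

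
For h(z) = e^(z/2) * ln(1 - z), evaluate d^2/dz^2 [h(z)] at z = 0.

Take the Cauchy product of the two expansions.
From the series, [z^2] h = -1; multiply by 2! = 2 to get -2.

-2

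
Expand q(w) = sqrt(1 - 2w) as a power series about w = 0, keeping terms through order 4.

Use the known series and substitute for the argument.
q(0) = 1
q′(0) = -1
q′′(0) = -1
q′′′(0) = -3
q^(4)(0) = -15

-5*w^4/8 - w^3/2 - w^2/2 - w + 1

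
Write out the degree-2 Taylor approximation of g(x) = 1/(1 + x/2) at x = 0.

x^2/4 - x/2 + 1

g(0) = 1
g′(0) = -1/2
g′′(0) = 1/2
The Taylor polynomial is Σ g^(k)(0)/k! · x^k.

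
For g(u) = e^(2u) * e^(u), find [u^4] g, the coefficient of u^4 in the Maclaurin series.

Multiply the two series term by term and collect like powers.
g(0) = 1
g′(0) = 3
g′′(0) = 9
g′′′(0) = 27
g^(4)(0) = 81

27/8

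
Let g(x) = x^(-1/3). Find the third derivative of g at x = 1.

Apply the Taylor formula c_k = f^(k)(a)/k!.
The coefficient of (x - 1)^3 in the expansion is -14/81, so g′′′(1) = 3! * (-14/81) = -28/27.

-28/27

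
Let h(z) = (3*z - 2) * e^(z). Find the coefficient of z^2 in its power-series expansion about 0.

2

Multiply each power in the prefactor through the base expansion.
h(0) = -2
h′(0) = 1
h′′(0) = 4
So c_2 = h′′(0)/2! = 2.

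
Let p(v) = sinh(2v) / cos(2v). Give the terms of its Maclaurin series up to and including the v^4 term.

Write the quotient as an unknown series and match coefficients against numerator = denominator · series.
p(0) = 0
p′(0) = 2
p′′(0) = 0
p′′′(0) = 32
p^(4)(0) = 0
Then c_k = p^(k)(0)/k! gives each Taylor coefficient.

16*v^3/3 + 2*v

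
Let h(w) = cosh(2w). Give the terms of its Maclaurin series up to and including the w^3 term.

[w^0] = 1;  [w^1] = 0;  [w^2] = 2;  [w^3] = 0.

2*w^2 + 1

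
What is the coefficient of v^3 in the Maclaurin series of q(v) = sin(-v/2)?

q(0) = 0
q′(0) = -1/2
q′′(0) = 0
q′′′(0) = 1/8

1/48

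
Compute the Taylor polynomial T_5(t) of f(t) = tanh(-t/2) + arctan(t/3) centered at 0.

-13*t^5/3888 + 19*t^3/648 - t/6

Combine the two series term by term.
f(0) = 0
f′(0) = -1/6
f′′(0) = 0
f′′′(0) = 19/108
f^(4)(0) = 0
f^(5)(0) = -65/162
Then c_k = f^(k)(0)/k! gives each Taylor coefficient.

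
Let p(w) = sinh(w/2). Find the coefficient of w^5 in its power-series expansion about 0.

Compute the successive derivatives at the expansion point and divide by k!.
So c_5 = p^(5)(0)/5! = 1/3840.

1/3840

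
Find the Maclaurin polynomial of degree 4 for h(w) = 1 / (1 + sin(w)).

Use the geometric series for the reciprocal, then substitute.
h(0) = 1
h′(0) = -1
h′′(0) = 2
h′′′(0) = -5
h^(4)(0) = 16
The Taylor polynomial is Σ h^(k)(0)/k! · w^k.

2*w^4/3 - 5*w^3/6 + w^2 - w + 1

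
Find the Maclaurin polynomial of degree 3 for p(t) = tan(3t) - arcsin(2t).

Combine the two series term by term.

23*t^3/3 + t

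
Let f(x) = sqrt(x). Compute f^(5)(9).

35/209952

Use the known series and substitute for the argument.
The coefficient of (x - 9)^5 in the expansion is 7/5038848, so f^(5)(9) = 5! * (7/5038848) = 35/209952.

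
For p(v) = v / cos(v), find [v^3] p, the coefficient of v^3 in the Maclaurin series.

Divide the numerator series by the denominator series (power-series long division).
So c_3 = p′′′(0)/3! = 1/2.

1/2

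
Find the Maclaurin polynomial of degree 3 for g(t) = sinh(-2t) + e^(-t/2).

Expand each term separately and add.
g(0) = 1
g′(0) = -5/2
g′′(0) = 1/4
g′′′(0) = -65/8

-65*t^3/48 + t^2/8 - 5*t/2 + 1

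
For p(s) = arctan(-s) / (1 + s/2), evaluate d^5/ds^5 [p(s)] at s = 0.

-43/2

Write out both Maclaurin series and multiply, keeping only the needed powers.
The coefficient of s^5 in the expansion is -43/240, so p^(5)(0) = 5! * (-43/240) = -43/2.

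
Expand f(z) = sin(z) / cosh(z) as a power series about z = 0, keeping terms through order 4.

-2*z^3/3 + z

Invert the denominator's series and multiply.
[z^0] = 0;  [z^1] = 1;  [z^2] = 0;  [z^3] = -2/3;  [z^4] = 0.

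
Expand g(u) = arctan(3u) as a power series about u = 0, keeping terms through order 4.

g(0) = 0
g′(0) = 3
g′′(0) = 0
g′′′(0) = -54
g^(4)(0) = 0
Dividing each by k! gives the coefficients c_0, ..., c_4.

-9*u^3 + 3*u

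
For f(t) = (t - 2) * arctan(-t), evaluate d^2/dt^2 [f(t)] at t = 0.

Multiply each power in the prefactor through the base expansion.
From the series, [t^2] f = -1; multiply by 2! = 2 to get -2.

-2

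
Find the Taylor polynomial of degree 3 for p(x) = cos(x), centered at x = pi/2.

p(pi/2) = 0
p′(pi/2) = -1
p′′(pi/2) = 0
p′′′(pi/2) = 1

(x - pi/2)^3/6 - (x - pi/2)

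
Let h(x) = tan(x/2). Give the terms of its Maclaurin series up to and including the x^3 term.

Differentiate repeatedly and evaluate at the center.
h(0) = 0
h′(0) = 1/2
h′′(0) = 0
h′′′(0) = 1/4

x^3/24 + x/2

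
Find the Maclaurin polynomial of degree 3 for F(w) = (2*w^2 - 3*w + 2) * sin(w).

Distribute the polynomial across the series and collect like powers.
[w^0] = 0;  [w^1] = 2;  [w^2] = -3;  [w^3] = 5/3.

5*w^3/3 - 3*w^2 + 2*w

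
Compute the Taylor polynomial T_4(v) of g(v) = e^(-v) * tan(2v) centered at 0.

Take the Cauchy product of the two expansions.
g(0) = 0
g′(0) = 2
g′′(0) = -4
g′′′(0) = 22
g^(4)(0) = -72

-3*v^4 + 11*v^3/3 - 2*v^2 + 2*v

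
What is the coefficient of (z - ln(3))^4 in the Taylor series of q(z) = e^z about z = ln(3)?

1/8

q(ln(3)) = 3
q′(ln(3)) = 3
q′′(ln(3)) = 3
q′′′(ln(3)) = 3
q^(4)(ln(3)) = 3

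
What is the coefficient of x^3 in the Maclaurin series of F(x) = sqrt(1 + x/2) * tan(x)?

Write out both Maclaurin series and multiply, keeping only the needed powers.

29/96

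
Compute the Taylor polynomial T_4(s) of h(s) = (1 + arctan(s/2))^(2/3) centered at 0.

11*s^4/3888 - 7*s^3/324 - s^2/36 + s/3 + 1

Plug the Maclaurin series of the inner function into that of the outer and collect terms.
[s^0] = 1;  [s^1] = 1/3;  [s^2] = -1/36;  [s^3] = -7/324;  [s^4] = 11/3888.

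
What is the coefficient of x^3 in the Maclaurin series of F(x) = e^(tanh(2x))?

Compose series: expand the inner function first, then feed it into the outer expansion.
[x^0] = 1;  [x^1] = 2;  [x^2] = 2;  [x^3] = -4/3.
So c_3 = F′′′(0)/3! = -4/3.

-4/3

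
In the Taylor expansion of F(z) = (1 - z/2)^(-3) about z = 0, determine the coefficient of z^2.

3/2

[z^0] = 1;  [z^1] = 3/2;  [z^2] = 3/2.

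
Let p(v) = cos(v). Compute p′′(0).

From the series, [v^2] p = -1/2; multiply by 2! = 2 to get -1.

-1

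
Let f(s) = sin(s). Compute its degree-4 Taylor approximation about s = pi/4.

sqrt(2)*(s - pi/4)^4/48 - sqrt(2)*(s - pi/4)^3/12 - sqrt(2)*(s - pi/4)^2/4 + sqrt(2)*(s - pi/4)/2 + sqrt(2)/2

f(pi/4) = sqrt(2)/2
f′(pi/4) = sqrt(2)/2
f′′(pi/4) = -sqrt(2)/2
f′′′(pi/4) = -sqrt(2)/2
f^(4)(pi/4) = sqrt(2)/2
The Taylor polynomial is Σ f^(k)(pi/4)/k! · (s - pi/4)^k.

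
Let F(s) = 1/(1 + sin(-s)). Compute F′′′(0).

Plug the Maclaurin series of the inner function into that of the outer and collect terms.
The coefficient of s^3 in the expansion is 5/6, so F′′′(0) = 3! * (5/6) = 5.

5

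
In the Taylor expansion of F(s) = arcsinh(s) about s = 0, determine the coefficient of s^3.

[s^0] = 0;  [s^1] = 1;  [s^2] = 0;  [s^3] = -1/6.

-1/6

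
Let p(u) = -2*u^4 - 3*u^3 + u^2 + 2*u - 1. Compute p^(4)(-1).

The coefficient of (u + 1)^4 in the expansion is -2, so p^(4)(-1) = 4! * (-2) = -48.

-48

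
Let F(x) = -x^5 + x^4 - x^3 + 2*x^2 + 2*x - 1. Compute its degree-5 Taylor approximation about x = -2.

-(x + 2)^5 + 11*(x + 2)^4 - 49*(x + 2)^3 + 112*(x + 2)^2 - 130*(x + 2) + 59

Compute the successive derivatives at the expansion point and divide by k!.
[(x + 2)^0] = 59;  [(x + 2)^1] = -130;  [(x + 2)^2] = 112;  [(x + 2)^3] = -49;  [(x + 2)^4] = 11;  [(x + 2)^5] = -1.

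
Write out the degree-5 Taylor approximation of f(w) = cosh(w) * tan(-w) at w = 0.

Take the Cauchy product of the two expansions.
[w^0] = 0;  [w^1] = -1;  [w^2] = 0;  [w^3] = -5/6;  [w^4] = 0;  [w^5] = -41/120.

-41*w^5/120 - 5*w^3/6 - w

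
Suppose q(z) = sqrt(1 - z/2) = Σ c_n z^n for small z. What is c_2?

-1/32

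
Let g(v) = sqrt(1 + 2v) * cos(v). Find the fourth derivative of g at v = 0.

Take the Cauchy product of the two expansions.
The coefficient of v^4 in the expansion is -1/3, so g^(4)(0) = 4! * (-1/3) = -8.

-8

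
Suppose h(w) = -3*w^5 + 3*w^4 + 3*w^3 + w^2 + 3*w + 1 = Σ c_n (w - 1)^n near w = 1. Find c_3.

-15

c_3 = h′′′(1)/3! = -15.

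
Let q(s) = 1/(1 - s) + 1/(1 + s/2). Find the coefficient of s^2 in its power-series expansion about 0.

5/4

Add the two expansions coefficient-wise.
[s^0] = 2;  [s^1] = 1/2;  [s^2] = 5/4.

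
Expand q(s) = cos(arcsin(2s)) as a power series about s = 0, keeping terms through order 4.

Plug the Maclaurin series of the inner function into that of the outer and collect terms.
q(0) = 1
q′(0) = 0
q′′(0) = -4
q′′′(0) = 0
q^(4)(0) = -48
Dividing each by k! gives the coefficients c_0, ..., c_4.

-2*s^4 - 2*s^2 + 1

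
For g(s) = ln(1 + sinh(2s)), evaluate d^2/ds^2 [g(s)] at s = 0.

Let u equal the inner series; expand the outer function in u and truncate.
From the series, [s^2] g = -2; multiply by 2! = 2 to get -4.

-4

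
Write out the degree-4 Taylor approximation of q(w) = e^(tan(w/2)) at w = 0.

Compose series: expand the inner function first, then feed it into the outer expansion.
q(0) = 1
q′(0) = 1/2
q′′(0) = 1/4
q′′′(0) = 3/8
q^(4)(0) = 9/16

3*w^4/128 + w^3/16 + w^2/8 + w/2 + 1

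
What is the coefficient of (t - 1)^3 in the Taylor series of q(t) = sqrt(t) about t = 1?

1/16

q(1) = 1
q′(1) = 1/2
q′′(1) = -1/4
q′′′(1) = 3/8
So c_3 = q′′′(1)/3! = 1/16.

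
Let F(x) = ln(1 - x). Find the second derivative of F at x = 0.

-1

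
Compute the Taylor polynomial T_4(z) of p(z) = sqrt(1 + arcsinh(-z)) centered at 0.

Plug the Maclaurin series of the inner function into that of the outer and collect terms.
[z^0] = 1;  [z^1] = -1/2;  [z^2] = -1/8;  [z^3] = 1/48;  [z^4] = 1/384.

z^4/384 + z^3/48 - z^2/8 - z/2 + 1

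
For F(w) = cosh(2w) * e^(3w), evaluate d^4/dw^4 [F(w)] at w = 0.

313

Multiply the two series term by term and collect like powers.
The coefficient of w^4 in the expansion is 313/24, so F^(4)(0) = 4! * (313/24) = 313.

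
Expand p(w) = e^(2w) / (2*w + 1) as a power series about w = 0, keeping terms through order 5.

-176*w^5/15 + 6*w^4 - 8*w^3/3 + 2*w^2 + 1

Expand 1/(denominator) as a geometric series and multiply by the numerator's series.
p(0) = 1
p′(0) = 0
p′′(0) = 4
p′′′(0) = -16
p^(4)(0) = 144
p^(5)(0) = -1408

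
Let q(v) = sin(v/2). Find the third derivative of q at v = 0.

-1/8

Differentiate repeatedly and evaluate at the center.
From the series, [v^3] q = -1/48; multiply by 3! = 6 to get -1/8.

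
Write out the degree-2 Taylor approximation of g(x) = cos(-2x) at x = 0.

1 - 2*x^2

g(0) = 1
g′(0) = 0
g′′(0) = -4
The Taylor polynomial is Σ g^(k)(0)/k! · x^k.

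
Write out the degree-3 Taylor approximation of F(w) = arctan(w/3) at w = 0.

-w^3/81 + w/3

F(0) = 0
F′(0) = 1/3
F′′(0) = 0
F′′′(0) = -2/27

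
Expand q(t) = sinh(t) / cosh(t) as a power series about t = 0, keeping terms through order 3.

-t^3/3 + t

Write the quotient as an unknown series and match coefficients against numerator = denominator · series.
q(0) = 0
q′(0) = 1
q′′(0) = 0
q′′′(0) = -2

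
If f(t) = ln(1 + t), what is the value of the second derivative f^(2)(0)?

-1

From the series, [t^2] f = -1/2; multiply by 2! = 2 to get -1.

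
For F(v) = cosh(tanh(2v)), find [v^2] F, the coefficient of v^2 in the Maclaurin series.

2

Let u equal the inner series; expand the outer function in u and truncate.
[v^0] = 1;  [v^1] = 0;  [v^2] = 2.
So c_2 = F′′(0)/2! = 2.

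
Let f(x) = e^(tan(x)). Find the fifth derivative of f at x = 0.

Substitute the inner expansion into the outer series and collect powers.
The coefficient of x^5 in the expansion is 37/120, so f^(5)(0) = 5! * (37/120) = 37.

37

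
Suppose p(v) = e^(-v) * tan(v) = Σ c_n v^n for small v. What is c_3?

5/6

Take the Cauchy product of the two expansions.
p(0) = 0
p′(0) = 1
p′′(0) = -2
p′′′(0) = 5
So c_3 = p′′′(0)/3! = 5/6.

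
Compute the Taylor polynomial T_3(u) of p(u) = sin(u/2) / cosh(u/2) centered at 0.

Invert the denominator's series and multiply.
p(0) = 0
p′(0) = 1/2
p′′(0) = 0
p′′′(0) = -1/2

-u^3/12 + u/2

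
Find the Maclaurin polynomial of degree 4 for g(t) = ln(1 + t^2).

-t^4/2 + t^2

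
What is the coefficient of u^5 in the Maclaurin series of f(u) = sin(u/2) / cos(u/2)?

Invert the denominator's series and multiply.
[u^0] = 0;  [u^1] = 1/2;  [u^2] = 0;  [u^3] = 1/24;  [u^4] = 0;  [u^5] = 1/240.

1/240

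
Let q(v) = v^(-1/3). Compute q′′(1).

4/9

From the series, [(v - 1)^2] q = 2/9; multiply by 2! = 2 to get 4/9.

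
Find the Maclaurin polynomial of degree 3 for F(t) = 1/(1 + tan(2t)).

Substitute the inner expansion into the outer series and collect powers.
F(0) = 1
F′(0) = -2
F′′(0) = 8
F′′′(0) = -64

-32*t^3/3 + 4*t^2 - 2*t + 1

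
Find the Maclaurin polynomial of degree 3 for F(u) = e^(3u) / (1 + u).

Write out both Maclaurin series and multiply, keeping only the needed powers.
F(0) = 1
F′(0) = 2
F′′(0) = 5
F′′′(0) = 12

2*u^3 + 5*u^2/2 + 2*u + 1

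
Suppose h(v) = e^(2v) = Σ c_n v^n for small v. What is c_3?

4/3

Apply the Taylor formula c_k = f^(k)(a)/k!.
h(0) = 1
h′(0) = 2
h′′(0) = 4
h′′′(0) = 8
Dividing each by k! gives the coefficients c_0, ..., c_3.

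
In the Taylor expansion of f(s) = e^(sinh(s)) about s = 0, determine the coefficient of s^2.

Let u equal the inner series; expand the outer function in u and truncate.

1/2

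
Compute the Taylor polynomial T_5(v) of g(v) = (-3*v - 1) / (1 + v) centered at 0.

Distribute the polynomial across the series and collect like powers.
g(0) = -1
g′(0) = -2
g′′(0) = 4
g′′′(0) = -12
g^(4)(0) = 48
g^(5)(0) = -240
Dividing each by k! gives the coefficients c_0, ..., c_5.

-2*v^5 + 2*v^4 - 2*v^3 + 2*v^2 - 2*v - 1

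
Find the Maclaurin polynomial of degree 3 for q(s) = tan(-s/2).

-s^3/24 - s/2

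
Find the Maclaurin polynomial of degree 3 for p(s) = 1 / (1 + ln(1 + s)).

-7*s^3/3 + 3*s^2/2 - s + 1

Write 1/(1+u) = 1 - u + u^2 - u^3 + ... and substitute the series for u.
p(0) = 1
p′(0) = -1
p′′(0) = 3
p′′′(0) = -14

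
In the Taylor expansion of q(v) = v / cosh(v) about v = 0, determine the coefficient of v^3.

Write the quotient as an unknown series and match coefficients against numerator = denominator · series.

-1/2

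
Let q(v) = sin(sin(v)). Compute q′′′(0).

Substitute the inner expansion into the outer series and collect powers.
From the series, [v^3] q = -1/3; multiply by 3! = 6 to get -2.

-2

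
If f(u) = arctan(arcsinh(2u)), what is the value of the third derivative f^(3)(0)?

Substitute the inner expansion into the outer series and collect powers.
The coefficient of u^3 in the expansion is -4, so f′′′(0) = 3! * (-4) = -24.

-24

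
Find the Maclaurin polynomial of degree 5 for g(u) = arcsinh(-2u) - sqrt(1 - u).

Expand each term separately and add.
[u^0] = -1;  [u^1] = -3/2;  [u^2] = 1/8;  [u^3] = 67/48;  [u^4] = 5/128;  [u^5] = -3037/1280.

-3037*u^5/1280 + 5*u^4/128 + 67*u^3/48 + u^2/8 - 3*u/2 - 1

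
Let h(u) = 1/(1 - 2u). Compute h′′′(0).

The coefficient of u^3 in the expansion is 8, so h′′′(0) = 3! * (8) = 48.

48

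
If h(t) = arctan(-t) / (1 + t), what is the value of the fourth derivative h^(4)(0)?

Multiply the two series term by term and collect like powers.
The coefficient of t^4 in the expansion is 2/3, so h^(4)(0) = 4! * (2/3) = 16.

16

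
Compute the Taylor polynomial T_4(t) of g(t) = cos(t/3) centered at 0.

t^4/1944 - t^2/18 + 1

g(0) = 1
g′(0) = 0
g′′(0) = -1/9
g′′′(0) = 0
g^(4)(0) = 1/81
Dividing each by k! gives the coefficients c_0, ..., c_4.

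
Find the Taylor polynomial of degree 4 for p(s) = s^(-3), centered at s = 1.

15*(s - 1)^4 - 10*(s - 1)^3 + 6*(s - 1)^2 - 3*(s - 1) + 1

[(s - 1)^0] = 1;  [(s - 1)^1] = -3;  [(s - 1)^2] = 6;  [(s - 1)^3] = -10;  [(s - 1)^4] = 15.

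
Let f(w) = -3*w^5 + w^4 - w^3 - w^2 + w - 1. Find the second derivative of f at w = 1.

From the series, [(w - 1)^2] f = -28; multiply by 2! = 2 to get -56.

-56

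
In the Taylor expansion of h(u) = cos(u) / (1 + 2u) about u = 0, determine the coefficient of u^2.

7/2

Write out both Maclaurin series and multiply, keeping only the needed powers.
So c_2 = h′′(0)/2! = 7/2.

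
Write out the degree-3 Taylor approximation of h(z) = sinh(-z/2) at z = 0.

h(0) = 0
h′(0) = -1/2
h′′(0) = 0
h′′′(0) = -1/8

-z^3/48 - z/2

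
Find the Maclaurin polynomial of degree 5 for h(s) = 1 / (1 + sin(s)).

-61*s^5/120 + 2*s^4/3 - 5*s^3/6 + s^2 - s + 1

Expand as Σ (-1)^k u^k with u equal to the inner function's series.
h(0) = 1
h′(0) = -1
h′′(0) = 2
h′′′(0) = -5
h^(4)(0) = 16
h^(5)(0) = -61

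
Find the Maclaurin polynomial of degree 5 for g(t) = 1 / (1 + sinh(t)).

-181*t^5/120 + 4*t^4/3 - 7*t^3/6 + t^2 - t + 1

Use the geometric series for the reciprocal, then substitute.
g(0) = 1
g′(0) = -1
g′′(0) = 2
g′′′(0) = -7
g^(4)(0) = 32
g^(5)(0) = -181
Then c_k = g^(k)(0)/k! gives each Taylor coefficient.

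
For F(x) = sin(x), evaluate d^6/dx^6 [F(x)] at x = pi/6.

-1/2

From the series, [(x - pi/6)^6] F = -1/1440; multiply by 6! = 720 to get -1/2.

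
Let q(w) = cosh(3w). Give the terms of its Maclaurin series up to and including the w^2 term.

9*w^2/2 + 1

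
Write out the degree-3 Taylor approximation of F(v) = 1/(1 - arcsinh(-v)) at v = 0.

-5*v^3/6 + v^2 - v + 1

Compose series: expand the inner function first, then feed it into the outer expansion.
F(0) = 1
F′(0) = -1
F′′(0) = 2
F′′′(0) = -5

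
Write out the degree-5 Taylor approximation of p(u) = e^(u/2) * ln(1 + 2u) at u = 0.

Multiply the two series term by term and collect like powers.
[u^0] = 0;  [u^1] = 2;  [u^2] = -1;  [u^3] = 23/12;  [u^4] = -23/8;  [u^5] = 1503/320.

1503*u^5/320 - 23*u^4/8 + 23*u^3/12 - u^2 + 2*u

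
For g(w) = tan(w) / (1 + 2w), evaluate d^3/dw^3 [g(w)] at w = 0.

26

Take the Cauchy product of the two expansions.
From the series, [w^3] g = 13/3; multiply by 3! = 6 to get 26.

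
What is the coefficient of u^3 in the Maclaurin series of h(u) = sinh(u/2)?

1/48

Apply the Taylor formula c_k = f^(k)(a)/k!.
[u^0] = 0;  [u^1] = 1/2;  [u^2] = 0;  [u^3] = 1/48.
So c_3 = h′′′(0)/3! = 1/48.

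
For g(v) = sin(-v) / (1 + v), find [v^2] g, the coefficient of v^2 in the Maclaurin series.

Expand each factor separately, then convolve coefficients.
So c_2 = g′′(0)/2! = 1.

1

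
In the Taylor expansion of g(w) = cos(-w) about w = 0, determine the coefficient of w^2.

-1/2

g(0) = 1
g′(0) = 0
g′′(0) = -1
Then c_k = g^(k)(0)/k! gives each Taylor coefficient.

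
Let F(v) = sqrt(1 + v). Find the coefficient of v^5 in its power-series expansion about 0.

[v^0] = 1;  [v^1] = 1/2;  [v^2] = -1/8;  [v^3] = 1/16;  [v^4] = -5/128;  [v^5] = 7/256.

7/256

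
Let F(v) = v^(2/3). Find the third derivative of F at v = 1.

8/27

The coefficient of (v - 1)^3 in the expansion is 4/81, so F′′′(1) = 3! * (4/81) = 8/27.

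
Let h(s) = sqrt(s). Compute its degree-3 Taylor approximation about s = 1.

h(1) = 1
h′(1) = 1/2
h′′(1) = -1/4
h′′′(1) = 3/8

(s - 1)^3/16 - (s - 1)^2/8 + (s - 1)/2 + 1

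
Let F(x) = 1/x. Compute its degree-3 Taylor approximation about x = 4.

F(4) = 1/4
F′(4) = -1/16
F′′(4) = 1/32
F′′′(4) = -3/128

-(x - 4)^3/256 + (x - 4)^2/64 - (x - 4)/16 + 1/4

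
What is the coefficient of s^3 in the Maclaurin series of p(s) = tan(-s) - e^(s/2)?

Expand each term separately and add.

-17/48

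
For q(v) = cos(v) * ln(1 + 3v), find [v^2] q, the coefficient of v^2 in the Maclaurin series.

Multiply the two series term by term and collect like powers.
q(0) = 0
q′(0) = 3
q′′(0) = -9
So c_2 = q′′(0)/2! = -9/2.

-9/2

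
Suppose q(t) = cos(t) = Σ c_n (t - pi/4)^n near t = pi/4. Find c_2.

Compute the successive derivatives at the expansion point and divide by k!.
q(pi/4) = sqrt(2)/2
q′(pi/4) = -sqrt(2)/2
q′′(pi/4) = -sqrt(2)/2
Dividing each by k! gives the coefficients c_0, ..., c_2.

-sqrt(2)/4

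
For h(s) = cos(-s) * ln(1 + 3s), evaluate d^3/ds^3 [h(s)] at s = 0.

45

Expand each factor separately, then convolve coefficients.
From the series, [s^3] h = 15/2; multiply by 3! = 6 to get 45.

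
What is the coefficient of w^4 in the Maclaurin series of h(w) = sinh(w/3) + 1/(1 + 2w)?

16

Combine the two series term by term.
h(0) = 1
h′(0) = -5/3
h′′(0) = 8
h′′′(0) = -1295/27
h^(4)(0) = 384
Dividing each by k! gives the coefficients c_0, ..., c_4.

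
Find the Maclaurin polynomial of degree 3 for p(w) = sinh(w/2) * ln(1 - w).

-w^3/4 - w^2/2

Write out both Maclaurin series and multiply, keeping only the needed powers.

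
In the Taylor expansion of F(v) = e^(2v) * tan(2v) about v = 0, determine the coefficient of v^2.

Take the Cauchy product of the two expansions.
[v^0] = 0;  [v^1] = 2;  [v^2] = 4.

4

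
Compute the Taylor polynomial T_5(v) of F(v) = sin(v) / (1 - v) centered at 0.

101*v^5/120 + 5*v^4/6 + 5*v^3/6 + v^2 + v

Use 1/(1 - r) = Σ r^k on the denominator, then take the Cauchy product.
[v^0] = 0;  [v^1] = 1;  [v^2] = 1;  [v^3] = 5/6;  [v^4] = 5/6;  [v^5] = 101/120.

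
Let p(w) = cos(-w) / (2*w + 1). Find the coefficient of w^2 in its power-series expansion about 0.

7/2

Use 1/(1 - r) = Σ r^k on the denominator, then take the Cauchy product.
[w^0] = 1;  [w^1] = -2;  [w^2] = 7/2.
So c_2 = p′′(0)/2! = 7/2.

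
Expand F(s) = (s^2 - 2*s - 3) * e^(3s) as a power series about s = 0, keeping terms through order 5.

Shift and add copies of the series according to the polynomial's terms.

-333*s^5/40 - 117*s^4/8 - 39*s^3/2 - 37*s^2/2 - 11*s - 3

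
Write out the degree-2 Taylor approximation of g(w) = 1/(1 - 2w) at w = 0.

4*w^2 + 2*w + 1

g(0) = 1
g′(0) = 2
g′′(0) = 8
The Taylor polynomial is Σ g^(k)(0)/k! · w^k.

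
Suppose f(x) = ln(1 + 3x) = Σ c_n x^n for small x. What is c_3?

Differentiate repeatedly and evaluate at the center.
f(0) = 0
f′(0) = 3
f′′(0) = -9
f′′′(0) = 54

9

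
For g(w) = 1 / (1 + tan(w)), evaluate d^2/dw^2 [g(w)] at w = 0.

2

Expand as Σ (-1)^k u^k with u equal to the inner function's series.
The coefficient of w^2 in the expansion is 1, so g′′(0) = 2! * (1) = 2.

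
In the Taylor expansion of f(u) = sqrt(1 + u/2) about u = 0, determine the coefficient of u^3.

1/128

Compute the successive derivatives at the expansion point and divide by k!.
f(0) = 1
f′(0) = 1/4
f′′(0) = -1/16
f′′′(0) = 3/64
So c_3 = f′′′(0)/3! = 1/128.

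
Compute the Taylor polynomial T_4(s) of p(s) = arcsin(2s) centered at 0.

[s^0] = 0;  [s^1] = 2;  [s^2] = 0;  [s^3] = 4/3;  [s^4] = 0.

4*s^3/3 + 2*s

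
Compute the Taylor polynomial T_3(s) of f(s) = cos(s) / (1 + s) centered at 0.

Multiply the two series term by term and collect like powers.
f(0) = 1
f′(0) = -1
f′′(0) = 1
f′′′(0) = -3

-s^3/2 + s^2/2 - s + 1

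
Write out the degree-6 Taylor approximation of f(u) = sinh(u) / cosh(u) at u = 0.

Write the quotient as an unknown series and match coefficients against numerator = denominator · series.
[u^0] = 0;  [u^1] = 1;  [u^2] = 0;  [u^3] = -1/3;  [u^4] = 0;  [u^5] = 2/15;  [u^6] = 0.

2*u^5/15 - u^3/3 + u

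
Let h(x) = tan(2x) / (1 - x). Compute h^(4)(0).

112

Expand each factor separately, then convolve coefficients.
The coefficient of x^4 in the expansion is 14/3, so h^(4)(0) = 4! * (14/3) = 112.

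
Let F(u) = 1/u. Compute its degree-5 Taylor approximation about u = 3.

-(u - 3)^5/729 + (u - 3)^4/243 - (u - 3)^3/81 + (u - 3)^2/27 - (u - 3)/9 + 1/3

[(u - 3)^0] = 1/3;  [(u - 3)^1] = -1/9;  [(u - 3)^2] = 1/27;  [(u - 3)^3] = -1/81;  [(u - 3)^4] = 1/243;  [(u - 3)^5] = -1/729.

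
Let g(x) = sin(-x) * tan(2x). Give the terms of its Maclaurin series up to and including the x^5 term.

-7*x^4/3 - 2*x^2

Expand each factor separately, then convolve coefficients.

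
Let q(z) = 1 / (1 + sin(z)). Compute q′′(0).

Expand as Σ (-1)^k u^k with u equal to the inner function's series.
The coefficient of z^2 in the expansion is 1, so q′′(0) = 2! * (1) = 2.

2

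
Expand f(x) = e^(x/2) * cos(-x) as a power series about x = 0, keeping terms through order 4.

Multiply the two series term by term and collect like powers.
f(0) = 1
f′(0) = 1/2
f′′(0) = -3/4
f′′′(0) = -11/8
f^(4)(0) = -7/16

-7*x^4/384 - 11*x^3/48 - 3*x^2/8 + x/2 + 1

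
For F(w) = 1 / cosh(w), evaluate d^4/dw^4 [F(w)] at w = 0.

5

Invert the denominator's series and multiply.
The coefficient of w^4 in the expansion is 5/24, so F^(4)(0) = 4! * (5/24) = 5.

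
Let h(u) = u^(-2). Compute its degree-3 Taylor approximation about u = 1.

-4*(u - 1)^3 + 3*(u - 1)^2 - 2*(u - 1) + 1

h(1) = 1
h′(1) = -2
h′′(1) = 6
h′′′(1) = -24
The Taylor polynomial is Σ h^(k)(1)/k! · (u - 1)^k.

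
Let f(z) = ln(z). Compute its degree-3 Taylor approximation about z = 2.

f(2) = ln(2)
f′(2) = 1/2
f′′(2) = -1/4
f′′′(2) = 1/4

(z - 2)^3/24 - (z - 2)^2/8 + (z - 2)/2 + ln(2)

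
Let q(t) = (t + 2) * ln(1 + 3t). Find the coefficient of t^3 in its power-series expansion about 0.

Distribute the polynomial across the series and collect like powers.
[t^0] = 0;  [t^1] = 6;  [t^2] = -6;  [t^3] = 27/2.

27/2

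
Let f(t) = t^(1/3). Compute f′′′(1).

From the series, [(t - 1)^3] f = 5/81; multiply by 3! = 6 to get 10/27.

10/27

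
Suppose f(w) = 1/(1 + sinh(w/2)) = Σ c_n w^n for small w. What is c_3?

Let u equal the inner series; expand the outer function in u and truncate.
f(0) = 1
f′(0) = -1/2
f′′(0) = 1/2
f′′′(0) = -7/8
So c_3 = f′′′(0)/3! = -7/48.

-7/48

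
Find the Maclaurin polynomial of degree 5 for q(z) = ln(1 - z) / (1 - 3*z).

-1969*z^5/20 - 131*z^4/4 - 65*z^3/6 - 7*z^2/2 - z

Multiply the numerator's expansion by the denominator's geometric series.
[z^0] = 0;  [z^1] = -1;  [z^2] = -7/2;  [z^3] = -65/6;  [z^4] = -131/4;  [z^5] = -1969/20.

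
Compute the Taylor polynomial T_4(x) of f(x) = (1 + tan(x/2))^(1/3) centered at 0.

Compose series: expand the inner function first, then feed it into the outer expansion.
f(0) = 1
f′(0) = 1/6
f′′(0) = -1/18
f′′′(0) = 7/54
f^(4)(0) = -14/81
Dividing each by k! gives the coefficients c_0, ..., c_4.

-7*x^4/972 + 7*x^3/324 - x^2/36 + x/6 + 1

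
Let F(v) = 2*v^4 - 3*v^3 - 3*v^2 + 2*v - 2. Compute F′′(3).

156

The coefficient of (v - 3)^2 in the expansion is 78, so F′′(3) = 2! * (78) = 156.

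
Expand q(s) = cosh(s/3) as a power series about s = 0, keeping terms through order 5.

Compute the successive derivatives at the expansion point and divide by k!.
q(0) = 1
q′(0) = 0
q′′(0) = 1/9
q′′′(0) = 0
q^(4)(0) = 1/81
q^(5)(0) = 0
Dividing each by k! gives the coefficients c_0, ..., c_5.

s^4/1944 + s^2/18 + 1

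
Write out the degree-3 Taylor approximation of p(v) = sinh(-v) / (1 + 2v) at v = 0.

Write out both Maclaurin series and multiply, keeping only the needed powers.
p(0) = 0
p′(0) = -1
p′′(0) = 4
p′′′(0) = -25

-25*v^3/6 + 2*v^2 - v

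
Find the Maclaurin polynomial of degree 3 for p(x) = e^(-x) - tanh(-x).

Expand each term separately and add.

-x^3/2 + x^2/2 + 1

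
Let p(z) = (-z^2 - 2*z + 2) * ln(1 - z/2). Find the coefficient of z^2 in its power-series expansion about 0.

Shift and add copies of the series according to the polynomial's terms.
p(0) = 0
p′(0) = -1
p′′(0) = 3/2

3/4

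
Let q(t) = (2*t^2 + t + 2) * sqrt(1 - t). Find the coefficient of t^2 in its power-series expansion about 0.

5/4

Shift and add copies of the series according to the polynomial's terms.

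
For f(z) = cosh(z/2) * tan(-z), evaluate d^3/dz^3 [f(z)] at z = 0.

Take the Cauchy product of the two expansions.
The coefficient of z^3 in the expansion is -11/24, so f′′′(0) = 3! * (-11/24) = -11/4.

-11/4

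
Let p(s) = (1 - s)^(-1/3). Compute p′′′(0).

Differentiate repeatedly and evaluate at the center.
The coefficient of s^3 in the expansion is 14/81, so p′′′(0) = 3! * (14/81) = 28/27.

28/27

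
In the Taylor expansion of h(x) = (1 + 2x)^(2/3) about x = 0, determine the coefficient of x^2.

-4/9

Compute the successive derivatives at the expansion point and divide by k!.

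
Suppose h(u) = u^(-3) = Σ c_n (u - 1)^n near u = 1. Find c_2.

h(1) = 1
h′(1) = -3
h′′(1) = 12
So c_2 = h′′(1)/2! = 6.

6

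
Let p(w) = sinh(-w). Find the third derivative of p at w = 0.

The coefficient of w^3 in the expansion is -1/6, so p′′′(0) = 3! * (-1/6) = -1.

-1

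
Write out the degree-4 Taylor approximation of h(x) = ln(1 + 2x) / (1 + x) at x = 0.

-32*x^4/3 + 20*x^3/3 - 4*x^2 + 2*x

Take the Cauchy product of the two expansions.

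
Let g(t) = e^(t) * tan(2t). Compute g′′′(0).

Take the Cauchy product of the two expansions.
From the series, [t^3] g = 11/3; multiply by 3! = 6 to get 22.

22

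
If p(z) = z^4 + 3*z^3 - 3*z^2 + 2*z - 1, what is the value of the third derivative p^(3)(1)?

From the series, [(z - 1)^3] p = 7; multiply by 3! = 6 to get 42.

42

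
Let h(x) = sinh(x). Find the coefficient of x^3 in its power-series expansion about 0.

1/6

h(0) = 0
h′(0) = 1
h′′(0) = 0
h′′′(0) = 1
So c_3 = h′′′(0)/3! = 1/6.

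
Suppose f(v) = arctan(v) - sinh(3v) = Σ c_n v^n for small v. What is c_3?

Combine the two series term by term.
f(0) = 0
f′(0) = -2
f′′(0) = 0
f′′′(0) = -29
So c_3 = f′′′(0)/3! = -29/6.

-29/6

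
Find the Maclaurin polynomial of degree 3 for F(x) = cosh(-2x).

2*x^2 + 1

F(0) = 1
F′(0) = 0
F′′(0) = 4
F′′′(0) = 0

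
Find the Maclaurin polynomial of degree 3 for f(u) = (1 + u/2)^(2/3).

u^3/162 - u^2/36 + u/3 + 1

Use the known series and substitute for the argument.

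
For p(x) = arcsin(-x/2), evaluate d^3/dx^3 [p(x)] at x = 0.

From the series, [x^3] p = -1/48; multiply by 3! = 6 to get -1/8.

-1/8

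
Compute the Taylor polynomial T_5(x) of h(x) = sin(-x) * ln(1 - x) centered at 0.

x^5/6 + x^4/6 + x^3/2 + x^2

Take the Cauchy product of the two expansions.
h(0) = 0
h′(0) = 0
h′′(0) = 2
h′′′(0) = 3
h^(4)(0) = 4
h^(5)(0) = 20
Then c_k = h^(k)(0)/k! gives each Taylor coefficient.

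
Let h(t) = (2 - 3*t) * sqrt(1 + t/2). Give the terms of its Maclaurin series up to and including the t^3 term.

Distribute the polynomial across the series and collect like powers.
h(0) = 2
h′(0) = -5/2
h′′(0) = -13/8
h′′′(0) = 21/32

7*t^3/64 - 13*t^2/16 - 5*t/2 + 2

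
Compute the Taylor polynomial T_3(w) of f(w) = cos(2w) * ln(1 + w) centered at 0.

-5*w^3/3 - w^2/2 + w

Write out both Maclaurin series and multiply, keeping only the needed powers.
[w^0] = 0;  [w^1] = 1;  [w^2] = -1/2;  [w^3] = -5/3.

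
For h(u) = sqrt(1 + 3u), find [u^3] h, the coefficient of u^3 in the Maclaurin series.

27/16

h(0) = 1
h′(0) = 3/2
h′′(0) = -9/4
h′′′(0) = 81/8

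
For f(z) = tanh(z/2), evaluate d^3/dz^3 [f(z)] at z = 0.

Use the known series and substitute for the argument.
From the series, [z^3] f = -1/24; multiply by 3! = 6 to get -1/4.

-1/4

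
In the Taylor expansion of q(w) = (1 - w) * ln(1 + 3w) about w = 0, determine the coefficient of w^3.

Multiply each power in the prefactor through the base expansion.
q(0) = 0
q′(0) = 3
q′′(0) = -15
q′′′(0) = 81
So c_3 = q′′′(0)/3! = 27/2.

27/2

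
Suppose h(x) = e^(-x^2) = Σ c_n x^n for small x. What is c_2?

-1

h(0) = 1
h′(0) = 0
h′′(0) = -2
So c_2 = h′′(0)/2! = -1.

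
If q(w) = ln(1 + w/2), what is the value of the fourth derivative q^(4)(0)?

The coefficient of w^4 in the expansion is -1/64, so q^(4)(0) = 4! * (-1/64) = -3/8.

-3/8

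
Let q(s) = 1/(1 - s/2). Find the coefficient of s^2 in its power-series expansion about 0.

1/4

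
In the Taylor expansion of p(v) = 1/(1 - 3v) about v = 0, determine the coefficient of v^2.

9

p(0) = 1
p′(0) = 3
p′′(0) = 18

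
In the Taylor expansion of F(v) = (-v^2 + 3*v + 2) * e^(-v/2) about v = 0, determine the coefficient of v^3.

5/6

Shift and add copies of the series according to the polynomial's terms.
F(0) = 2
F′(0) = 2
F′′(0) = -9/2
F′′′(0) = 5
The Taylor polynomial is Σ F^(k)(0)/k! · v^k.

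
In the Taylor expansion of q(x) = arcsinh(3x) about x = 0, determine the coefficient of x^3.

-9/2

Use the known series and substitute for the argument.
q(0) = 0
q′(0) = 3
q′′(0) = 0
q′′′(0) = -27
So c_3 = q′′′(0)/3! = -9/2.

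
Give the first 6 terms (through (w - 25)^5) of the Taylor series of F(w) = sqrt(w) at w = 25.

Compute the successive derivatives at the expansion point and divide by k!.
F(25) = 5
F′(25) = 1/10
F′′(25) = -1/500
F′′′(25) = 3/25000
F^(4)(25) = -3/250000
F^(5)(25) = 21/12500000

7*(w - 25)^5/500000000 - (w - 25)^4/2000000 + (w - 25)^3/50000 - (w - 25)^2/1000 + (w - 25)/10 + 5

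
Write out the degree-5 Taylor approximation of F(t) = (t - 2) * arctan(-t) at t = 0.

2*t^5/5 + t^4/3 - 2*t^3/3 - t^2 + 2*t

Multiply each power in the prefactor through the base expansion.
F(0) = 0
F′(0) = 2
F′′(0) = -2
F′′′(0) = -4
F^(4)(0) = 8
F^(5)(0) = 48
The Taylor polynomial is Σ F^(k)(0)/k! · t^k.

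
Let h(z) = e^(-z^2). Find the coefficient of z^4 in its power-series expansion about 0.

1/2

c_4 = h^(4)(0)/4! = 1/2.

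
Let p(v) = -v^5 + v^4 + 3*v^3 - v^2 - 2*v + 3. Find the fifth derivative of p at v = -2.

Use the known series and substitute for the argument.
The coefficient of (v + 2)^5 in the expansion is -1, so p^(5)(-2) = 5! * (-1) = -120.

-120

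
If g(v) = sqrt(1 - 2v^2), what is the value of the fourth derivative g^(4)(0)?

The coefficient of v^4 in the expansion is -1/2, so g^(4)(0) = 4! * (-1/2) = -12.

-12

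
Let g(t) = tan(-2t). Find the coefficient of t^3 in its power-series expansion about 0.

-8/3

Apply the Taylor formula c_k = f^(k)(a)/k!.
[t^0] = 0;  [t^1] = -2;  [t^2] = 0;  [t^3] = -8/3.
So c_3 = g′′′(0)/3! = -8/3.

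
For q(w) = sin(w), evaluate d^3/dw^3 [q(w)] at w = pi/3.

The coefficient of (w - pi/3)^3 in the expansion is -1/12, so q′′′(pi/3) = 3! * (-1/12) = -1/2.

-1/2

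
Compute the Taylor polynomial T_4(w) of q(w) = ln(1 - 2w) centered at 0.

-4*w^4 - 8*w^3/3 - 2*w^2 - 2*w

q(0) = 0
q′(0) = -2
q′′(0) = -4
q′′′(0) = -16
q^(4)(0) = -96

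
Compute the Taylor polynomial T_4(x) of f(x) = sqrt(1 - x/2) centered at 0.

[x^0] = 1;  [x^1] = -1/4;  [x^2] = -1/32;  [x^3] = -1/128;  [x^4] = -5/2048.

-5*x^4/2048 - x^3/128 - x^2/32 - x/4 + 1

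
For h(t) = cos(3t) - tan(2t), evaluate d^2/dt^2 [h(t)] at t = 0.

Combine the two series term by term.
The coefficient of t^2 in the expansion is -9/2, so h′′(0) = 2! * (-9/2) = -9.

-9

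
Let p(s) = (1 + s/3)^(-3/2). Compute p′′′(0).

-35/72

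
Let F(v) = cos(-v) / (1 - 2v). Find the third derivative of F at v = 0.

Expand each factor separately, then convolve coefficients.
The coefficient of v^3 in the expansion is 7, so F′′′(0) = 3! * (7) = 42.

42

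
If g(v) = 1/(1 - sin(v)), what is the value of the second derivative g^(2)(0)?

2

Compose series: expand the inner function first, then feed it into the outer expansion.
From the series, [v^2] g = 1; multiply by 2! = 2 to get 2.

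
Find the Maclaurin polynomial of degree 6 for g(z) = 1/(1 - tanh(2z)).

Compose series: expand the inner function first, then feed it into the outer expansion.
[z^0] = 1;  [z^1] = 2;  [z^2] = 4;  [z^3] = 16/3;  [z^4] = 16/3;  [z^5] = 64/15;  [z^6] = 128/45.

128*z^6/45 + 64*z^5/15 + 16*z^4/3 + 16*z^3/3 + 4*z^2 + 2*z + 1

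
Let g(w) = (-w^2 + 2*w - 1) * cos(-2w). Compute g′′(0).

2

Shift and add copies of the series according to the polynomial's terms.
The coefficient of w^2 in the expansion is 1, so g′′(0) = 2! * (1) = 2.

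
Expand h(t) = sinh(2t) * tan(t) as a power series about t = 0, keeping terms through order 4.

2*t^4 + 2*t^2

Expand each factor separately, then convolve coefficients.
h(0) = 0
h′(0) = 0
h′′(0) = 4
h′′′(0) = 0
h^(4)(0) = 48
The Taylor polynomial is Σ h^(k)(0)/k! · t^k.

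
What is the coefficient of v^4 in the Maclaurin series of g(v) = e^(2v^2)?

g(0) = 1
g′(0) = 0
g′′(0) = 4
g′′′(0) = 0
g^(4)(0) = 48
So c_4 = g^(4)(0)/4! = 2.

2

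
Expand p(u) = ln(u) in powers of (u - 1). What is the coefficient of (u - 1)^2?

-1/2

c_2 = p′′(1)/2! = -1/2.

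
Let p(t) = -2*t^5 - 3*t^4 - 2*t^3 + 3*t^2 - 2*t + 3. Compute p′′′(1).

-204

Use the known series and substitute for the argument.
From the series, [(t - 1)^3] p = -34; multiply by 3! = 6 to get -204.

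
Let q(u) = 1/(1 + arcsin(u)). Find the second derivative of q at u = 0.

2

Plug the Maclaurin series of the inner function into that of the outer and collect terms.
The coefficient of u^2 in the expansion is 1, so q′′(0) = 2! * (1) = 2.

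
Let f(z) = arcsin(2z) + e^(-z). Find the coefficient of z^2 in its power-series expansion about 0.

Expand each term separately and add.
f(0) = 1
f′(0) = 1
f′′(0) = 1
So c_2 = f′′(0)/2! = 1/2.

1/2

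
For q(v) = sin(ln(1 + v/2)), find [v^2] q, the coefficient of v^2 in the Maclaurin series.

Plug the Maclaurin series of the inner function into that of the outer and collect terms.
[v^0] = 0;  [v^1] = 1/2;  [v^2] = -1/8.
So c_2 = q′′(0)/2! = -1/8.

-1/8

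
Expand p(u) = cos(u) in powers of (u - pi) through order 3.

[(u - pi)^0] = -1;  [(u - pi)^1] = 0;  [(u - pi)^2] = 1/2;  [(u - pi)^3] = 0.

(u - pi)^2/2 - 1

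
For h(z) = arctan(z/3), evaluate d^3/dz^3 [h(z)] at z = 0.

-2/27

The coefficient of z^3 in the expansion is -1/81, so h′′′(0) = 3! * (-1/81) = -2/27.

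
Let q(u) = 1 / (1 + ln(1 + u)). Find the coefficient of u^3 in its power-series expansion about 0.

-7/3

Expand as Σ (-1)^k u^k with u equal to the inner function's series.
q(0) = 1
q′(0) = -1
q′′(0) = 3
q′′′(0) = -14
So c_3 = q′′′(0)/3! = -7/3.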